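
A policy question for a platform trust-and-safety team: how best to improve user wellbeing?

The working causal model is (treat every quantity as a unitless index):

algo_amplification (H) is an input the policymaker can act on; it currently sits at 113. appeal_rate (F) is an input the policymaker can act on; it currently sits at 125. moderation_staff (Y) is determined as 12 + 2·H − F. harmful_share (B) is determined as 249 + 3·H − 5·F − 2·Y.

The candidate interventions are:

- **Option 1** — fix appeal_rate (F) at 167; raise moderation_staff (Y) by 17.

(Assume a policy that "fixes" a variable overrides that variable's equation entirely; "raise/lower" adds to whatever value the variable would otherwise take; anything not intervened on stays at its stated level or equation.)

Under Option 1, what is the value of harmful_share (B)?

-423

Option 1 (F := 167, Y + 17):
  H = 113
  F = 167
  Y = 12 + 2·113 − 167 (+17 from intervention) = 88
  B = 249 + 3·113 − 5·167 − 2·88 = -423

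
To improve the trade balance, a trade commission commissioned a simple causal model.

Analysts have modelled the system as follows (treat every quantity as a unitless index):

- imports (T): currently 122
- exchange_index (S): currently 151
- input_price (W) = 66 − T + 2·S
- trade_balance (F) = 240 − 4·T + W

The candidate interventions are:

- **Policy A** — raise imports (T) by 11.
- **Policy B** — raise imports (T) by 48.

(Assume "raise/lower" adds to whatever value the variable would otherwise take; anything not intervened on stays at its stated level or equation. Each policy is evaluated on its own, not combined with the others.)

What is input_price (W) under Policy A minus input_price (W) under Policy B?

37

Policy A (T + 11):
  T = 122 + 11 = 133
  S = 151
  W = 66 − 133 + 2·151 = 235
Policy B (T + 48):
  T = 122 + 48 = 170
  S = 151
  W = 66 − 170 + 2·151 = 198
W: 235 − 198 = 37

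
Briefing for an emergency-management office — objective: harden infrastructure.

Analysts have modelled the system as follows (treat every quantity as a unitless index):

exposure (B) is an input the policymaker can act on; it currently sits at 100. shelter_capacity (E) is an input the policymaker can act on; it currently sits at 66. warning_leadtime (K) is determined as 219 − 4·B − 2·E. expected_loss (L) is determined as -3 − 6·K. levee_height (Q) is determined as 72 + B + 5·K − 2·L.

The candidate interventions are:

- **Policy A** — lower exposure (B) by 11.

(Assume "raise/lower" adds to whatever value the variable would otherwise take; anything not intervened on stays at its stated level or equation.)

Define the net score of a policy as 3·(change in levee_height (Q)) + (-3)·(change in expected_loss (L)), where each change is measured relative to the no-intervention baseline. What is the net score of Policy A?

Baseline:
  B = 100
  E = 66
  K = 219 − 4·100 − 2·66 = -313
  L = -3 − 6·(-313) = 1875
  Q = 72 + 100 + 5·(-313) − 2·1875 = -5143
Policy A (B − 11):
  B = 100 − 11 = 89
  E = 66
  K = 219 − 4·89 − 2·66 = -269
  L = -3 − 6·(-269) = 1611
  Q = 72 + 89 + 5·(-269) − 2·1611 = -4406
ΔQ = -4406 − (-5143) = 737; ΔL = 1611 − 1875 = -264
Score = 3·737 + (-3)·(-264) = 3003

3003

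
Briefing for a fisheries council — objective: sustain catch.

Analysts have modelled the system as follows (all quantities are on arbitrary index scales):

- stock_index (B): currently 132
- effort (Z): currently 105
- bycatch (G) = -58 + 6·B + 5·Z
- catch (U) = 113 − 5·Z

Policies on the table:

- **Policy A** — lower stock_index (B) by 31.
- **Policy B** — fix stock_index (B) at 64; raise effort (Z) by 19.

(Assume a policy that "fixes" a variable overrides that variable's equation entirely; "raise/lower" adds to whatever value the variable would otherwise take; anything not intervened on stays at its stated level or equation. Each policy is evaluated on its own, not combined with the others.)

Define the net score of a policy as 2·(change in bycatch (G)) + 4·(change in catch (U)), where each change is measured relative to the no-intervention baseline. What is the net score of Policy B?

Baseline:
  B = 132
  Z = 105
  G = -58 + 6·132 + 5·105 = 1259
  U = 113 − 5·105 = -412
Policy B (B := 64, Z + 19):
  B = 64
  Z = 105 + 19 = 124
  G = -58 + 6·64 + 5·124 = 946
  U = 113 − 5·124 = -507
ΔG = 946 − 1259 = -313; ΔU = -507 − (-412) = -95
Score = 2·(-313) + 4·(-95) = -1006

-1006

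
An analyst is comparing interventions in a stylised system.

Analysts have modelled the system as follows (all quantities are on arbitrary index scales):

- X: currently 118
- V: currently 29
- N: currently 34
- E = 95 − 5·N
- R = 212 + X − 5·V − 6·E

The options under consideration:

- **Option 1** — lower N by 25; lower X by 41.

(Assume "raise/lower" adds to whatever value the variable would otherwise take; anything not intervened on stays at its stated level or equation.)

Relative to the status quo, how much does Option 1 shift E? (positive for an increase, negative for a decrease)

125

Baseline:
  N = 34
  E = 95 − 5·34 = -75
Option 1 (N − 25, X − 41):
  N = 34 − 25 = 9
  E = 95 − 5·9 = 50
Change in E: 50 − (-75) = 125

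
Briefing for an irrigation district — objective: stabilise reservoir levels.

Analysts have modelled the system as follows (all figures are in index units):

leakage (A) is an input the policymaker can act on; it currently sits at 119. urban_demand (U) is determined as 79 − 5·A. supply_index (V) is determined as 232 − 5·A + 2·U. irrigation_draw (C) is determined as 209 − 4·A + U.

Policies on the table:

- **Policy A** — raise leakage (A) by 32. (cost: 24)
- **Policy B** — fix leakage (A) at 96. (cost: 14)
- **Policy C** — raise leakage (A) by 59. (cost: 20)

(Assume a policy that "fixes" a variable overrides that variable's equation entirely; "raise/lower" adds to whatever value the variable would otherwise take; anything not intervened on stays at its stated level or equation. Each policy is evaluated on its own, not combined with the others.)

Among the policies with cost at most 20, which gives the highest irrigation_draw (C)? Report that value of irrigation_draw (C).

-576

Policy B (A := 96):
  A = 96
  U = 79 − 5·96 = -401
  C = 209 − 4·96 + (-401) = -576
Policy C (A + 59):
  A = 119 + 59 = 178
  U = 79 − 5·178 = -811
  C = 209 − 4·178 + (-811) = -1314
Comparing — Policy B: C=-576, Policy C: C=-1314. Highest is -576 (Policy B).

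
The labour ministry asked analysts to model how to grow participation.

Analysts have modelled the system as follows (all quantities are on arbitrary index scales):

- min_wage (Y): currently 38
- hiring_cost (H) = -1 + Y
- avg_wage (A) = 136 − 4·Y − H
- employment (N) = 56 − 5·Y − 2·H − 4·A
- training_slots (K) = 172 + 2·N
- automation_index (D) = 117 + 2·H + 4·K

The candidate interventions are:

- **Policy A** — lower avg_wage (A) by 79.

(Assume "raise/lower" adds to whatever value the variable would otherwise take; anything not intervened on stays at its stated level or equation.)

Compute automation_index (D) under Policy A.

Policy A (A − 79):
  Y = 38
  H = -1 + 38 = 37
  A = 136 − 4·38 − 37 (−79 from intervention) = -132
  N = 56 − 5·38 − 2·37 − 4·(-132) = 320
  K = 172 + 2·320 = 812
  D = 117 + 2·37 + 4·812 = 3439

3439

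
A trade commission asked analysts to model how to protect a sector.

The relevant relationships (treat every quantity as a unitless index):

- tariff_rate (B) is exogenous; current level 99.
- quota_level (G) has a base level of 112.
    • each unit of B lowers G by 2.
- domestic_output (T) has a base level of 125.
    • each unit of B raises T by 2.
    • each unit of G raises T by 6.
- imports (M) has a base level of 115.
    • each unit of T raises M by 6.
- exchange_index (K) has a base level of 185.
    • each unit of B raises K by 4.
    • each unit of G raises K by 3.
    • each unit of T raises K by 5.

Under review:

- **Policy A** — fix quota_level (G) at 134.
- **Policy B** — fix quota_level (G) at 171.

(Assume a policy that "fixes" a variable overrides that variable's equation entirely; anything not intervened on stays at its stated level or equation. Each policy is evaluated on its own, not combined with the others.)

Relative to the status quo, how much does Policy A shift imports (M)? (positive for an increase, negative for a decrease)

7920

Baseline:
  B = 99
  G = 112 − 2·99 = -86
  T = 125 + 2·99 + 6·(-86) = -193
  M = 115 + 6·(-193) = -1043
Policy A (G := 134):
  B = 99
  G = 134
  T = 125 + 2·99 + 6·134 = 1127
  M = 115 + 6·1127 = 6877
Change in M: 6877 − (-1043) = 7920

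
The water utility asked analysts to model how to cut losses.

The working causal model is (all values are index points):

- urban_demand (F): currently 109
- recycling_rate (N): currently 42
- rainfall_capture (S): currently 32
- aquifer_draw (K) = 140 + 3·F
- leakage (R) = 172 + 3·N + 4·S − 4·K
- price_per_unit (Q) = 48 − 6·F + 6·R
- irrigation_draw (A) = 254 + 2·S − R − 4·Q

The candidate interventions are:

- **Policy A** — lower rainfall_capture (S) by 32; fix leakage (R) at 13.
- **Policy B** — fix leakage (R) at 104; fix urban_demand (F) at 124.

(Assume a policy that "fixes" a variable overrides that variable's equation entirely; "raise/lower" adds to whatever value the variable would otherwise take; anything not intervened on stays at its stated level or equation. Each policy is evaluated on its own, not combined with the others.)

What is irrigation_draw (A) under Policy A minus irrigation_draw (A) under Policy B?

Policy A (S − 32, R := 13):
  F = 109
  N = 42
  S = 32 − 32 = 0
  K = 140 + 3·109 = 467
  R = 13
  Q = 48 − 6·109 + 6·13 = -528
  A = 254 + 2·0 − 13 − 4·(-528) = 2353
Policy B (R := 104, F := 124):
  F = 124
  N = 42
  S = 32
  K = 140 + 3·124 = 512
  R = 104
  Q = 48 − 6·124 + 6·104 = -72
  A = 254 + 2·32 − 104 − 4·(-72) = 502
A: 2353 − 502 = 1851

1851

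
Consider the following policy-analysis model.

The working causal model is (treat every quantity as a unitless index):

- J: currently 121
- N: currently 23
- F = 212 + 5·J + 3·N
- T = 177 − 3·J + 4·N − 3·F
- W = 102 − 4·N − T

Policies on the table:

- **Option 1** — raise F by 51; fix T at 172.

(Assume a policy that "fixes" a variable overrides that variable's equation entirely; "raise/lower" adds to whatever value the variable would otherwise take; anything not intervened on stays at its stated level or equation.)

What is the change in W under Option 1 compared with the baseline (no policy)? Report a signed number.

-2924

Baseline:
  J = 121
  N = 23
  F = 212 + 5·121 + 3·23 = 886
  T = 177 − 3·121 + 4·23 − 3·886 = -2752
  W = 102 − 4·23 − (-2752) = 2762
Option 1 (F + 51, T := 172):
  J = 121
  N = 23
  F = 212 + 5·121 + 3·23 (+51 from intervention) = 937
  T = 172
  W = 102 − 4·23 − 172 = -162
Change in W: -162 − 2762 = -2924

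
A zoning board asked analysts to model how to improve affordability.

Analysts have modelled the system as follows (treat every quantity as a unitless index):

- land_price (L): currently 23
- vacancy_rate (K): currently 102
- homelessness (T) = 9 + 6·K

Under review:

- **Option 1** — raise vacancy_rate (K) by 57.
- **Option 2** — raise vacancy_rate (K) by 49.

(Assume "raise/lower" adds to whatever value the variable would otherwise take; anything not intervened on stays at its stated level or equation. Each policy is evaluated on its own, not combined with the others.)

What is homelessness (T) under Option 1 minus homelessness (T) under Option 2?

Option 1 (K + 57):
  K = 102 + 57 = 159
  T = 9 + 6·159 = 963
Option 2 (K + 49):
  K = 102 + 49 = 151
  T = 9 + 6·151 = 915
T: 963 − 915 = 48

48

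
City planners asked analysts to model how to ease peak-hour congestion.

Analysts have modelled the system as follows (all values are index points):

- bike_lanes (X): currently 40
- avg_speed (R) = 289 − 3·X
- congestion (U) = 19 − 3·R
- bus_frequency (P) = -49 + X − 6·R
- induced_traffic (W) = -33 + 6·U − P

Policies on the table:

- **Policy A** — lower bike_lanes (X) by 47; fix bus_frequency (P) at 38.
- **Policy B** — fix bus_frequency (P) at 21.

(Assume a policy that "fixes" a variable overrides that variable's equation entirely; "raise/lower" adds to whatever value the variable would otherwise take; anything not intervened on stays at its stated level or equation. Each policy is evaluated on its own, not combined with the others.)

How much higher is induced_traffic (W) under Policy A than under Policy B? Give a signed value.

-2555

Policy A (X − 47, P := 38):
  X = 40 − 47 = -7
  R = 289 − 3·(-7) = 310
  U = 19 − 3·310 = -911
  P = 38
  W = -33 + 6·(-911) − 38 = -5537
Policy B (P := 21):
  X = 40
  R = 289 − 3·40 = 169
  U = 19 − 3·169 = -488
  P = 21
  W = -33 + 6·(-488) − 21 = -2982
W: -5537 − (-2982) = -2555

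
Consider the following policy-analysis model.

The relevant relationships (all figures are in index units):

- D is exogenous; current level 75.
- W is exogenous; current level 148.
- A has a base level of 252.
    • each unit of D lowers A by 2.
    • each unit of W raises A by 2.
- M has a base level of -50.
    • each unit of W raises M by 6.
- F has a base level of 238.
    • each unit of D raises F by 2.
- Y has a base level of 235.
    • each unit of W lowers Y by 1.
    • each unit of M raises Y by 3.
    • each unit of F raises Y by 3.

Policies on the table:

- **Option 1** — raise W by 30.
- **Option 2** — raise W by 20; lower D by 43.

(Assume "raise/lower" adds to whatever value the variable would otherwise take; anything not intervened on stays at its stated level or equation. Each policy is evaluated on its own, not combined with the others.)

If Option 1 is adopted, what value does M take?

1018

Option 1 (W + 30):
  W = 148 + 30 = 178
  M = -50 + 6·178 = 1018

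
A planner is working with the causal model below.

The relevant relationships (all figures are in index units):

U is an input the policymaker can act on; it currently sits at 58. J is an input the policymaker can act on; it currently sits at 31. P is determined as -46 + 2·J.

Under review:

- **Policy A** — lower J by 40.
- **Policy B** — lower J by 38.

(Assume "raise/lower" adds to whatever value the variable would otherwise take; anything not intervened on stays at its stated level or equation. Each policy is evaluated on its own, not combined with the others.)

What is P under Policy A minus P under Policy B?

Policy A (J − 40):
  J = 31 − 40 = -9
  P = -46 + 2·(-9) = -64
Policy B (J − 38):
  J = 31 − 38 = -7
  P = -46 + 2·(-7) = -60
P: -64 − (-60) = -4

-4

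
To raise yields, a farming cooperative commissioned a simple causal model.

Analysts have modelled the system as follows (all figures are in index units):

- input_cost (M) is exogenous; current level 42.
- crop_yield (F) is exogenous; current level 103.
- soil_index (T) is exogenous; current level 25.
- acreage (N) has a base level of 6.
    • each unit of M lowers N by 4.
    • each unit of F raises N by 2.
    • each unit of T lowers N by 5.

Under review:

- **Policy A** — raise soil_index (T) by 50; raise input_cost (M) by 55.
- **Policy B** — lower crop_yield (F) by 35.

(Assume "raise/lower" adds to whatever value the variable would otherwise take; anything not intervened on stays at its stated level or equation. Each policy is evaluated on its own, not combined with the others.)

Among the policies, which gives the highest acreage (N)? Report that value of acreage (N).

Policy A (T + 50, M + 55):
  M = 42 + 55 = 97
  F = 103
  T = 25 + 50 = 75
  N = 6 − 4·97 + 2·103 − 5·75 = -551
Policy B (F − 35):
  M = 42
  F = 103 − 35 = 68
  T = 25
  N = 6 − 4·42 + 2·68 − 5·25 = -151
Comparing — Policy A: N=-551, Policy B: N=-151. Highest is -151 (Policy B).

-151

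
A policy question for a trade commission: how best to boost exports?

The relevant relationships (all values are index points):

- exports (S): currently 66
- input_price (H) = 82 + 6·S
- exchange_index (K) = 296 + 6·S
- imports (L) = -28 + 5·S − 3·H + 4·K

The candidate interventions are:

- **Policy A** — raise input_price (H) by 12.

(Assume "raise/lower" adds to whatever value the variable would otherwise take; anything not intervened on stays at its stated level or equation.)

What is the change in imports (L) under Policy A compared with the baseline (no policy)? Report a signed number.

-36

Baseline:
  S = 66
  H = 82 + 6·66 = 478
  K = 296 + 6·66 = 692
  L = -28 + 5·66 − 3·478 + 4·692 = 1636
Policy A (H + 12):
  S = 66
  H = 82 + 6·66 (+12 from intervention) = 490
  K = 296 + 6·66 = 692
  L = -28 + 5·66 − 3·490 + 4·692 = 1600
Change in L: 1600 − 1636 = -36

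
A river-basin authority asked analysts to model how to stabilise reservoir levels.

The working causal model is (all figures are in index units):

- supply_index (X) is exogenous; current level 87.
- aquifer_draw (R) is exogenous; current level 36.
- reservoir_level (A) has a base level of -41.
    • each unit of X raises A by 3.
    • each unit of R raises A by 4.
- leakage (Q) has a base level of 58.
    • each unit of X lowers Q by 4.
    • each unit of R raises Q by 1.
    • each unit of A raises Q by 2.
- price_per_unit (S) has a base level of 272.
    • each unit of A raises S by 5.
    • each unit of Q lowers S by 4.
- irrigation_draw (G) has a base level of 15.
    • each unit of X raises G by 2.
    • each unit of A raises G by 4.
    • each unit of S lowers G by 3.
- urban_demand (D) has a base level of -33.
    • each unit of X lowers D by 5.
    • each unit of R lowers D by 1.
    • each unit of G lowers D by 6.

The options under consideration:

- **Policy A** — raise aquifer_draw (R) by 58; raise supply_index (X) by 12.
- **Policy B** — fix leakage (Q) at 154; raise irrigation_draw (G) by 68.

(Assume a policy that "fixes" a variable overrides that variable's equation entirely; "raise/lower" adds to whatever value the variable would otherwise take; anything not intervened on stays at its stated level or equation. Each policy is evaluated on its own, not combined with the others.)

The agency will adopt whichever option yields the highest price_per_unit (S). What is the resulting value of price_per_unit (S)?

Policy A (R + 58, X + 12):
  X = 87 + 12 = 99
  R = 36 + 58 = 94
  A = -41 + 3·99 + 4·94 = 632
  Q = 58 − 4·99 + 94 + 2·632 = 1020
  S = 272 + 5·632 − 4·1020 = -648
Policy B (Q := 154, G + 68):
  X = 87
  R = 36
  A = -41 + 3·87 + 4·36 = 364
  Q = 154
  S = 272 + 5·364 − 4·154 = 1476
Comparing — Policy A: S=-648, Policy B: S=1476. Highest is 1476 (Policy B).

1476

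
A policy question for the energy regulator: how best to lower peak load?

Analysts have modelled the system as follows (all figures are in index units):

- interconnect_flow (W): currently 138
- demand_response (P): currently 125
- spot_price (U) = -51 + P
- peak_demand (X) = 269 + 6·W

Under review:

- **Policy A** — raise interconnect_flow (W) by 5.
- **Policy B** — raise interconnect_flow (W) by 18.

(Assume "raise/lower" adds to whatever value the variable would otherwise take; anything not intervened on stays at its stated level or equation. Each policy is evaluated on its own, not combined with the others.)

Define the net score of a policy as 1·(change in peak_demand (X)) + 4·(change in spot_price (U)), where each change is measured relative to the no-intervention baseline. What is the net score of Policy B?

108

Baseline:
  W = 138
  P = 125
  U = -51 + 125 = 74
  X = 269 + 6·138 = 1097
Policy B (W + 18):
  W = 138 + 18 = 156
  P = 125
  U = -51 + 125 = 74
  X = 269 + 6·156 = 1205
ΔX = 1205 − 1097 = 108; ΔU = 74 − 74 = 0
Score = 1·108 + 4·0 = 108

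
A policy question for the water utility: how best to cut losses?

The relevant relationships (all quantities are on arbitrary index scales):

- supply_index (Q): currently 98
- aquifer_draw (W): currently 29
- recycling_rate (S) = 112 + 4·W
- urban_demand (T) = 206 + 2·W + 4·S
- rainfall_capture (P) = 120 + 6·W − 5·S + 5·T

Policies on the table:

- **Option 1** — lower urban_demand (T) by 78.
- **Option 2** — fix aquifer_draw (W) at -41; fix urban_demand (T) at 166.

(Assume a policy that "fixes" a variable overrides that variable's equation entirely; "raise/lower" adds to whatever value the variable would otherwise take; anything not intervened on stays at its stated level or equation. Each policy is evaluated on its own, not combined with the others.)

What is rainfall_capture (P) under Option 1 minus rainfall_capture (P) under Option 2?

3680

Option 1 (T − 78):
  W = 29
  S = 112 + 4·29 = 228
  T = 206 + 2·29 + 4·228 (−78 from intervention) = 1098
  P = 120 + 6·29 − 5·228 + 5·1098 = 4644
Option 2 (W := -41, T := 166):
  W = -41
  S = 112 + 4·(-41) = -52
  T = 166
  P = 120 + 6·(-41) − 5·(-52) + 5·166 = 964
P: 4644 − 964 = 3680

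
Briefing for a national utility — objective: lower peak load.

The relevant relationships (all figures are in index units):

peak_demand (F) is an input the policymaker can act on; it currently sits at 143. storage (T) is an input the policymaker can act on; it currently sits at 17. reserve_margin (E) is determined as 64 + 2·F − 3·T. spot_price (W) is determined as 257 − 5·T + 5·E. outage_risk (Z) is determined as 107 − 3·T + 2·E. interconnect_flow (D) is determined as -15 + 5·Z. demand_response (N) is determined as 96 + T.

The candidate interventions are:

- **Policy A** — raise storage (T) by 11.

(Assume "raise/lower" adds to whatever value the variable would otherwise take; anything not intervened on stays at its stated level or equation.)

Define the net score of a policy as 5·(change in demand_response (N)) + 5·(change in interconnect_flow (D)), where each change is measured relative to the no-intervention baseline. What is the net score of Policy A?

Baseline:
  F = 143
  T = 17
  E = 64 + 2·143 − 3·17 = 299
  Z = 107 − 3·17 + 2·299 = 654
  D = -15 + 5·654 = 3255
  N = 96 + 17 = 113
Policy A (T + 11):
  F = 143
  T = 17 + 11 = 28
  E = 64 + 2·143 − 3·28 = 266
  Z = 107 − 3·28 + 2·266 = 555
  D = -15 + 5·555 = 2760
  N = 96 + 28 = 124
ΔN = 124 − 113 = 11; ΔD = 2760 − 3255 = -495
Score = 5·11 + 5·(-495) = -2420

-2420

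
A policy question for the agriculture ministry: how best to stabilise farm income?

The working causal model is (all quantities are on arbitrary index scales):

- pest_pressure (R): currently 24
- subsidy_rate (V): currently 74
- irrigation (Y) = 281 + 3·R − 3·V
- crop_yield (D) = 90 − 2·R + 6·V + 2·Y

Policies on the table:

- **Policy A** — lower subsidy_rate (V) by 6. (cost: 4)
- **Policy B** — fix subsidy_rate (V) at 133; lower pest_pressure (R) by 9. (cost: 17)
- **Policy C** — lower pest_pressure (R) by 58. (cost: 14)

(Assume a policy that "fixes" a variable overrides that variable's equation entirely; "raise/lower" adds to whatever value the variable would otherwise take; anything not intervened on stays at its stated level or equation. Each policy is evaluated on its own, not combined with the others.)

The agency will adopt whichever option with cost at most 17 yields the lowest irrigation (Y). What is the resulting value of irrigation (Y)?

-73

Policy A (V − 6):
  R = 24
  V = 74 − 6 = 68
  Y = 281 + 3·24 − 3·68 = 149
Policy B (V := 133, R − 9):
  R = 24 − 9 = 15
  V = 133
  Y = 281 + 3·15 − 3·133 = -73
Policy C (R − 58):
  R = 24 − 58 = -34
  V = 74
  Y = 281 + 3·(-34) − 3·74 = -43
Comparing — Policy A: Y=149, Policy B: Y=-73, Policy C: Y=-43. Lowest is -73 (Policy B).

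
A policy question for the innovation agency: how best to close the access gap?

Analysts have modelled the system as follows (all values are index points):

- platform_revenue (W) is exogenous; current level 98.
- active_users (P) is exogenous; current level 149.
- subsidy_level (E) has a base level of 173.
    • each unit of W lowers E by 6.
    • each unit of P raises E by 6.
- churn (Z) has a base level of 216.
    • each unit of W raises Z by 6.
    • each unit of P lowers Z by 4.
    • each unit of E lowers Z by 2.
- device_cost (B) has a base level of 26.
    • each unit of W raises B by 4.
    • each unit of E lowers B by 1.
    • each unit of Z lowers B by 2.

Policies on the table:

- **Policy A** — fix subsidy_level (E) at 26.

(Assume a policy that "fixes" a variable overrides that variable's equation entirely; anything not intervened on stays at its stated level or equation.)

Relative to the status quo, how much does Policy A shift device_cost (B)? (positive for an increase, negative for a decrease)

-1359

Baseline:
  W = 98
  P = 149
  E = 173 − 6·98 + 6·149 = 479
  Z = 216 + 6·98 − 4·149 − 2·479 = -750
  B = 26 + 4·98 − 479 − 2·(-750) = 1439
Policy A (E := 26):
  W = 98
  P = 149
  E = 26
  Z = 216 + 6·98 − 4·149 − 2·26 = 156
  B = 26 + 4·98 − 26 − 2·156 = 80
Change in B: 80 − 1439 = -1359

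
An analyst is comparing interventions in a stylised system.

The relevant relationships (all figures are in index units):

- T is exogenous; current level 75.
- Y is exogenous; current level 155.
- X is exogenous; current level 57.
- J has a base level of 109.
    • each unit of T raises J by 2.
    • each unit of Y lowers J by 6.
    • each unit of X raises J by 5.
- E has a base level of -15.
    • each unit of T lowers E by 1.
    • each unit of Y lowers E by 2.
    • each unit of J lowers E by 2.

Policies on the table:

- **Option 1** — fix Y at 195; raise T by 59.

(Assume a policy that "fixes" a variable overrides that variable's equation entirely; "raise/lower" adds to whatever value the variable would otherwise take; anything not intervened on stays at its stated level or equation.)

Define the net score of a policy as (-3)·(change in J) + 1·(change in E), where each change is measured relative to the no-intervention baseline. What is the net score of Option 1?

471

Baseline:
  T = 75
  Y = 155
  X = 57
  J = 109 + 2·75 − 6·155 + 5·57 = -386
  E = -15 − 75 − 2·155 − 2·(-386) = 372
Option 1 (Y := 195, T + 59):
  T = 75 + 59 = 134
  Y = 195
  X = 57
  J = 109 + 2·134 − 6·195 + 5·57 = -508
  E = -15 − 134 − 2·195 − 2·(-508) = 477
ΔJ = -508 − (-386) = -122; ΔE = 477 − 372 = 105
Score = (-3)·(-122) + 1·105 = 471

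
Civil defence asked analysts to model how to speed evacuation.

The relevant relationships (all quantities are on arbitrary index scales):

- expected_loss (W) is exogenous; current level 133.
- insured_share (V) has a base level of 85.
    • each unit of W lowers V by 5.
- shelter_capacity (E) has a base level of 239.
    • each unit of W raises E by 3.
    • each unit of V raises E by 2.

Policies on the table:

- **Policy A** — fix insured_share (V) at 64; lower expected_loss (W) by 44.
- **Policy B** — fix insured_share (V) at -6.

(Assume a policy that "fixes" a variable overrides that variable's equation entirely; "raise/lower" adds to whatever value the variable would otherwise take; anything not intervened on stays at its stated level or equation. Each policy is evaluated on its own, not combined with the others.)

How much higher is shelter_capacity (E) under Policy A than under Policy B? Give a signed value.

Policy A (V := 64, W − 44):
  W = 133 − 44 = 89
  V = 64
  E = 239 + 3·89 + 2·64 = 634
Policy B (V := -6):
  W = 133
  V = -6
  E = 239 + 3·133 + 2·(-6) = 626
E: 634 − 626 = 8

8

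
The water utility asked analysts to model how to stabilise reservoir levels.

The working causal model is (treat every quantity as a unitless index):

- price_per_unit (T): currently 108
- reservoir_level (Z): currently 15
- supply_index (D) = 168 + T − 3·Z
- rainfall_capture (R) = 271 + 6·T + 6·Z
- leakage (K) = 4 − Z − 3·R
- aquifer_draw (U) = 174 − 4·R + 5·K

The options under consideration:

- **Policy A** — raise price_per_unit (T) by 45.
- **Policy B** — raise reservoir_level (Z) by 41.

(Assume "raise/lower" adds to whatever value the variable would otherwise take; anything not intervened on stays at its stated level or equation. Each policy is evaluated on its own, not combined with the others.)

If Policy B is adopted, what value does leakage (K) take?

Policy B (Z + 41):
  T = 108
  Z = 15 + 41 = 56
  R = 271 + 6·108 + 6·56 = 1255
  K = 4 − 56 − 3·1255 = -3817

-3817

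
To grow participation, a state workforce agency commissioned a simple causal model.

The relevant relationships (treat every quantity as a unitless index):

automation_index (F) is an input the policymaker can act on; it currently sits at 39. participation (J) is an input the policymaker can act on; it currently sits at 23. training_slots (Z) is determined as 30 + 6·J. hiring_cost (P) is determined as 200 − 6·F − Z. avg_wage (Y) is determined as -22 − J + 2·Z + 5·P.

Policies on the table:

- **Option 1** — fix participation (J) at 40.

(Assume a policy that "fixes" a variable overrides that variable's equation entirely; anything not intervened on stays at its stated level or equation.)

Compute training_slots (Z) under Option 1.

270

Option 1 (J := 40):
  J = 40
  Z = 30 + 6·40 = 270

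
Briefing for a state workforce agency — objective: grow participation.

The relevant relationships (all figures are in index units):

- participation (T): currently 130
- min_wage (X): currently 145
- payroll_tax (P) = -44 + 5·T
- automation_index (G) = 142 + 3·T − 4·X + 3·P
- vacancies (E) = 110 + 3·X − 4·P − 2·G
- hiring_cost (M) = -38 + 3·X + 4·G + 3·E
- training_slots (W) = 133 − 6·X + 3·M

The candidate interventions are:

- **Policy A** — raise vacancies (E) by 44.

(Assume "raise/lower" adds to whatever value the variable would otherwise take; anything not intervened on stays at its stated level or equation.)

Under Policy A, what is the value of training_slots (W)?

Policy A (E + 44):
  T = 130
  X = 145
  P = -44 + 5·130 = 606
  G = 142 + 3·130 − 4·145 + 3·606 = 1770
  E = 110 + 3·145 − 4·606 − 2·1770 (+44 from intervention) = -5375
  M = -38 + 3·145 + 4·1770 + 3·(-5375) = -8648
  W = 133 − 6·145 + 3·(-8648) = -26681

-26681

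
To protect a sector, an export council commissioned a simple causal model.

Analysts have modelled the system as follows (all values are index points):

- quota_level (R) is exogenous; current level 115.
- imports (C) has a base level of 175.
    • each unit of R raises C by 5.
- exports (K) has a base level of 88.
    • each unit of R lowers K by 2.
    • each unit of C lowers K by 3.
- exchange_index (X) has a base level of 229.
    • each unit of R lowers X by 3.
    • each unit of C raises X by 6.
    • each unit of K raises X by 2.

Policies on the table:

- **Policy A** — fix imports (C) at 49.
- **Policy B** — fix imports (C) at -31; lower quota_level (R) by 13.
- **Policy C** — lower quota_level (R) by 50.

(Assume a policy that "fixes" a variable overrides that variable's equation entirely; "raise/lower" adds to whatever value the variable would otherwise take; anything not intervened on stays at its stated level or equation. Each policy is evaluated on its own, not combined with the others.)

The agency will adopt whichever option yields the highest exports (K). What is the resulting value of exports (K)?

Policy A (C := 49):
  R = 115
  C = 49
  K = 88 − 2·115 − 3·49 = -289
Policy B (C := -31, R − 13):
  R = 115 − 13 = 102
  C = -31
  K = 88 − 2·102 − 3·(-31) = -23
Policy C (R − 50):
  R = 115 − 50 = 65
  C = 175 + 5·65 = 500
  K = 88 − 2·65 − 3·500 = -1542
Comparing — Policy A: K=-289, Policy B: K=-23, Policy C: K=-1542. Highest is -23 (Policy B).

-23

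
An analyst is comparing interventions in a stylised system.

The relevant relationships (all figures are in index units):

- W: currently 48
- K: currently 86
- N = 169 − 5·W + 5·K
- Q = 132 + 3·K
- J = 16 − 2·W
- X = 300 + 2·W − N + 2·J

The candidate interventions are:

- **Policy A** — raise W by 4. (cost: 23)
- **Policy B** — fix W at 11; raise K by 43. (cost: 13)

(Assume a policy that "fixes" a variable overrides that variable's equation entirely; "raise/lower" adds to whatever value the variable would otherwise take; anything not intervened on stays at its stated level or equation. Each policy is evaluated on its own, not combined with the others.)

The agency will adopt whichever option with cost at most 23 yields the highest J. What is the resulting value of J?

-6

Policy A (W + 4):
  W = 48 + 4 = 52
  J = 16 − 2·52 = -88
Policy B (W := 11, K + 43):
  W = 11
  J = 16 − 2·11 = -6
Comparing — Policy A: J=-88, Policy B: J=-6. Highest is -6 (Policy B).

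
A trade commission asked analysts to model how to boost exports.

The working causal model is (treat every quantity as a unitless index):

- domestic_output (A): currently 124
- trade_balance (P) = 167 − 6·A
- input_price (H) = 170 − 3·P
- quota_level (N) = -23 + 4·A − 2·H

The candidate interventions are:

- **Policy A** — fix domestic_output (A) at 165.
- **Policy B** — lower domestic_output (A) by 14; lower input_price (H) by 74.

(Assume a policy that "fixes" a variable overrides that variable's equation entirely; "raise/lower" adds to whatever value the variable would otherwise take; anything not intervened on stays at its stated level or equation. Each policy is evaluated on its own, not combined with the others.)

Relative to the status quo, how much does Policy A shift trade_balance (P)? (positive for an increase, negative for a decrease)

-246

Baseline:
  A = 124
  P = 167 − 6·124 = -577
Policy A (A := 165):
  A = 165
  P = 167 − 6·165 = -823
Change in P: -823 − (-577) = -246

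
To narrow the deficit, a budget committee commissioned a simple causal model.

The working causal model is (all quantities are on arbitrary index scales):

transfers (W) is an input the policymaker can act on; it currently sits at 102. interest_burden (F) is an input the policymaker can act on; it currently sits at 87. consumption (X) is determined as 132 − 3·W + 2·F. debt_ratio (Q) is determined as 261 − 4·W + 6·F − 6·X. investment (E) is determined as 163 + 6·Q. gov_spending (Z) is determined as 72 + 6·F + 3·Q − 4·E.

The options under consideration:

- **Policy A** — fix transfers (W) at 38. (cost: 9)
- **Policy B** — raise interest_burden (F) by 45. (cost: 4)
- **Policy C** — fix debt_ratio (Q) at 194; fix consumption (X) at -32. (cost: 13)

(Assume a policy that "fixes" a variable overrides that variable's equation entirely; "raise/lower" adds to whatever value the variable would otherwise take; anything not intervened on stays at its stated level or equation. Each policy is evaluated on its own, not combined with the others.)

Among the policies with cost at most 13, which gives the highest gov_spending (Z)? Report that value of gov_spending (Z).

Policy A (W := 38):
  W = 38
  F = 87
  X = 132 − 3·38 + 2·87 = 192
  Q = 261 − 4·38 + 6·87 − 6·192 = -521
  E = 163 + 6·(-521) = -2963
  Z = 72 + 6·87 + 3·(-521) − 4·(-2963) = 10883
Policy B (F + 45):
  W = 102
  F = 87 + 45 = 132
  X = 132 − 3·102 + 2·132 = 90
  Q = 261 − 4·102 + 6·132 − 6·90 = 105
  E = 163 + 6·105 = 793
  Z = 72 + 6·132 + 3·105 − 4·793 = -1993
Policy C (Q := 194, X := -32):
  W = 102
  F = 87
  X = -32
  Q = 194
  E = 163 + 6·194 = 1327
  Z = 72 + 6·87 + 3·194 − 4·1327 = -4132
Comparing — Policy A: Z=10883, Policy B: Z=-1993, Policy C: Z=-4132. Highest is 10883 (Policy A).

10883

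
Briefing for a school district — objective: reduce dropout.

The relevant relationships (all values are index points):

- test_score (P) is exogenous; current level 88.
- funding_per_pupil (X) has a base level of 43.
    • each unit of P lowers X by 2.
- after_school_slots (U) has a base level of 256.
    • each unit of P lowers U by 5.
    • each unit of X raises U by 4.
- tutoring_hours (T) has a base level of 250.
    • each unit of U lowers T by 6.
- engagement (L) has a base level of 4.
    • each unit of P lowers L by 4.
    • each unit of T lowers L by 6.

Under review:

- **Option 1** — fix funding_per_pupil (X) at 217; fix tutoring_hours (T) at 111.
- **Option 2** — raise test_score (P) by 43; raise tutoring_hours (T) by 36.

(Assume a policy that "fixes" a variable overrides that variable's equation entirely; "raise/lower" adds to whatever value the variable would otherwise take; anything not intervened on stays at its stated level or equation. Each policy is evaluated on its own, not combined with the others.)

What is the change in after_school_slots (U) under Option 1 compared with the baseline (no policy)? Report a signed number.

Baseline:
  P = 88
  X = 43 − 2·88 = -133
  U = 256 − 5·88 + 4·(-133) = -716
Option 1 (X := 217, T := 111):
  P = 88
  X = 217
  U = 256 − 5·88 + 4·217 = 684
Change in U: 684 − (-716) = 1400

1400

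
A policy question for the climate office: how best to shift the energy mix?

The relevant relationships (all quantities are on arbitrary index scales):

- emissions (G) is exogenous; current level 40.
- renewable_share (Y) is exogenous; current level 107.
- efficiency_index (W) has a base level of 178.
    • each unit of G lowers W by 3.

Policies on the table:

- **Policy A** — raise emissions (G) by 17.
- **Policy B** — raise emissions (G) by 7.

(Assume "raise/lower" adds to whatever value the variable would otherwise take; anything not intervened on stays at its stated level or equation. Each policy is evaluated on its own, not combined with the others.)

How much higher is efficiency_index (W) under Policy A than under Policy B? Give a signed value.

-30

Policy A (G + 17):
  G = 40 + 17 = 57
  W = 178 − 3·57 = 7
Policy B (G + 7):
  G = 40 + 7 = 47
  W = 178 − 3·47 = 37
W: 7 − 37 = -30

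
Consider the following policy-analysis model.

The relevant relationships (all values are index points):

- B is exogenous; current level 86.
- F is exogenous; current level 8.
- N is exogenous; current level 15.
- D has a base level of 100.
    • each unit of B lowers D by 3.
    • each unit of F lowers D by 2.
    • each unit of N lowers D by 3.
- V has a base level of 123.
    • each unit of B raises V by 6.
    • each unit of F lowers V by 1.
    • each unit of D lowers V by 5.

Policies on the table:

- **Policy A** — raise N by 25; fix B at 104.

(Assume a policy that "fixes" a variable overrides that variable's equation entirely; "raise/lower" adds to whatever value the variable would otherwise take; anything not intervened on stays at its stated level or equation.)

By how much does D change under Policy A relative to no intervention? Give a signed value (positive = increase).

-129

Baseline:
  B = 86
  F = 8
  N = 15
  D = 100 − 3·86 − 2·8 − 3·15 = -219
Policy A (N + 25, B := 104):
  B = 104
  F = 8
  N = 15 + 25 = 40
  D = 100 − 3·104 − 2·8 − 3·40 = -348
Change in D: -348 − (-219) = -129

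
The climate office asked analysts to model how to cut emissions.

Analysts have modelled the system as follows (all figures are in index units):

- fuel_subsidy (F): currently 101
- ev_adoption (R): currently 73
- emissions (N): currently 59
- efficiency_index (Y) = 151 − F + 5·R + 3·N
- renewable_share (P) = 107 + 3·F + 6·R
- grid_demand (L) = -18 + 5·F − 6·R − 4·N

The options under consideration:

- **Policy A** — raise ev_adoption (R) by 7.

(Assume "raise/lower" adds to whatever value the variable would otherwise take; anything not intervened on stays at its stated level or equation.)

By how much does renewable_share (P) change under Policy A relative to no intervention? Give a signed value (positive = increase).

42

Baseline:
  F = 101
  R = 73
  P = 107 + 3·101 + 6·73 = 848
Policy A (R + 7):
  F = 101
  R = 73 + 7 = 80
  P = 107 + 3·101 + 6·80 = 890
Change in P: 890 − 848 = 42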